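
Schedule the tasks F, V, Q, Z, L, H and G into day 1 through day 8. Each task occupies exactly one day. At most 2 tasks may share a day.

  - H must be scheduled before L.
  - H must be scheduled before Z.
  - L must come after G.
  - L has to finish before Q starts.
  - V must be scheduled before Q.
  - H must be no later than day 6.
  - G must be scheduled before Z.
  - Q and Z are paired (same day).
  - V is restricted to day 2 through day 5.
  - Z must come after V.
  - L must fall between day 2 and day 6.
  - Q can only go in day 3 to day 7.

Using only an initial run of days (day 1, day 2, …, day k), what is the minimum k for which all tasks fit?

4 days

The precedence chain requires at least 3 distinct days.
With at most 2 per day and 7 tasks, at least 4 days are needed.
4 works (last occupied day: day 4): for example F in day 4; Q in day 3; H in day 1; G in day 1; L in day 2; Z in day 3; V in day 2.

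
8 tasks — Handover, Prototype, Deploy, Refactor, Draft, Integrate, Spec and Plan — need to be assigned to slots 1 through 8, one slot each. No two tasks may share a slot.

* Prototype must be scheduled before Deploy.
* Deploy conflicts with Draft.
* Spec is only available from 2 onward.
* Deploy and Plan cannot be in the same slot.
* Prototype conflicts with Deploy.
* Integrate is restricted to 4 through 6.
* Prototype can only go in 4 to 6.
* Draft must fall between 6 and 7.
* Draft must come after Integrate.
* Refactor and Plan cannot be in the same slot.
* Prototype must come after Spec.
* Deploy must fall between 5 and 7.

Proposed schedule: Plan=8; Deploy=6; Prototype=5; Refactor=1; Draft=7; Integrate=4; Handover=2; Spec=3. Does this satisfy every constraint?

Deploy and Plan cannot be in the same slot — holds.
Prototype conflicts with Deploy — holds.
Prototype must come after Spec — holds.
Draft must come after Integrate — holds.
Deploy conflicts with Draft — holds.
Draft must fall between 6 and 7 — holds.
Deploy must fall between 5 and 7 — holds.
Integrate is restricted to 4 through 6 — holds.
Prototype can only go in 4 to 6 — holds.
Refactor and Plan cannot be in the same slot — holds.
No two tasks may share a slot — holds.
Prototype must be scheduled before Deploy — holds.
Spec is only available from 2 onward — holds.

Yes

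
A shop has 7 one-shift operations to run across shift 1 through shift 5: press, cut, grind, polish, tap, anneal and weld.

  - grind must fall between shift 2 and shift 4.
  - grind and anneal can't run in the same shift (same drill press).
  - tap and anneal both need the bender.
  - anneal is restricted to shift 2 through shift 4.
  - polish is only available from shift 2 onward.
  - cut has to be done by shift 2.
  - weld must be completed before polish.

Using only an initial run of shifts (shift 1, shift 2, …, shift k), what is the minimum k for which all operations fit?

The precedence chain requires at least 2 distinct shifts.
Could 2 shifts be enough, i.e. nothing placed later than shift 2? No: grind's window within 2 shifts is {shift 2}; anneal's window within 2 shifts is {shift 2}; anneal can't share with grind (shift 2) → nothing is left.
So 2 shifts is not enough.
3 works (last occupied shift: shift 3): for example anneal in shift 3, weld in shift 1, press in shift 1, tap in shift 1, polish in shift 2, cut in shift 1, grind in shift 2.

3 shifts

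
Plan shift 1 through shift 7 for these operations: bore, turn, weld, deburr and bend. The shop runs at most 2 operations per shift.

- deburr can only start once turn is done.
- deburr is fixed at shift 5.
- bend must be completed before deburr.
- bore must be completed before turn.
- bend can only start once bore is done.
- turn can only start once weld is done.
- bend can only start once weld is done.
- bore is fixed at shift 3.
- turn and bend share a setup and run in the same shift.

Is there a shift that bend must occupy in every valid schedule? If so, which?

bore is fixed at shift 3 and must come before bend, so bend is at least shift 4.
deburr is fixed at shift 5 and must come after bend, so bend is at most shift 4.
So bend must be shift 4.

shift 4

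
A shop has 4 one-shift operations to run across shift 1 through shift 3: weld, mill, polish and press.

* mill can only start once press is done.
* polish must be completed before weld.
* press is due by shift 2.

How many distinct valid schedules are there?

Splitting on weld: it can be shift 2 (3), shift 3 (6). Listing each branch's schedules as (mill, polish, press) by shift number:
weld=shift 2: (2,1,1) (3,1,1) (3,1,2) — 3.
weld=shift 3: (2,1,1) (2,2,1) (3,1,1) (3,1,2) (3,2,1) (3,2,2) — 6.
Summing: 3 + 6 = 9.

9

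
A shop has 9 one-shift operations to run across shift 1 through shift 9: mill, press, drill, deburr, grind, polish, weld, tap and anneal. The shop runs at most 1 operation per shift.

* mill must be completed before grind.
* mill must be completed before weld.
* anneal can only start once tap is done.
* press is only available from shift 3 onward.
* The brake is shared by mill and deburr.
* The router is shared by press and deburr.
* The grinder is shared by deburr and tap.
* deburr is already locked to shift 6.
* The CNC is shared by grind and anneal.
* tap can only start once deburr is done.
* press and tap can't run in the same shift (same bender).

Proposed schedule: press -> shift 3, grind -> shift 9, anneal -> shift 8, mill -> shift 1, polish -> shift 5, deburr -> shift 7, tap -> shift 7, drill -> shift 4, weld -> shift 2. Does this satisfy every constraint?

anneal can only start once tap is done — holds.
deburr is already locked to shift 6 — violated.
press and tap can't run in the same shift (same bender) — holds.
The brake is shared by mill and deburr — holds.
press is only available from shift 3 onward — holds.
The grinder is shared by deburr and tap — violated.
mill must be completed before grind — holds.
The CNC is shared by grind and anneal — holds.
The shop runs at most 1 operation per shift — violated.
tap can only start once deburr is done — violated.
The router is shared by press and deburr — holds.
mill must be completed before weld — holds.

No. deburr is already locked to shift 6 is not satisfied.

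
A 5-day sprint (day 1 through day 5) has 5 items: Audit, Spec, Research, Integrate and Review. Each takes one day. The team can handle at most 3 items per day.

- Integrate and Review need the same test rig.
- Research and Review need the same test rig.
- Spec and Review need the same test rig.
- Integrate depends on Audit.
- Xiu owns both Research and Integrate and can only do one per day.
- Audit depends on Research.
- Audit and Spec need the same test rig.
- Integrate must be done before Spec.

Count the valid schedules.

10

Splitting on Audit: it can be day 2 (6), day 3 (4). Listing each branch's schedules as (Spec, Research, Integrate, Review) by day number:
Audit=day 2: (4,1,3,2) (4,1,3,5) (5,1,3,2) (5,1,3,4) (5,1,4,2) (5,1,4,3) — 6.
Audit=day 3: (5,1,4,2) (5,1,4,3) (5,2,4,1) (5,2,4,3) — 4.
Summing: 6 + 4 = 10.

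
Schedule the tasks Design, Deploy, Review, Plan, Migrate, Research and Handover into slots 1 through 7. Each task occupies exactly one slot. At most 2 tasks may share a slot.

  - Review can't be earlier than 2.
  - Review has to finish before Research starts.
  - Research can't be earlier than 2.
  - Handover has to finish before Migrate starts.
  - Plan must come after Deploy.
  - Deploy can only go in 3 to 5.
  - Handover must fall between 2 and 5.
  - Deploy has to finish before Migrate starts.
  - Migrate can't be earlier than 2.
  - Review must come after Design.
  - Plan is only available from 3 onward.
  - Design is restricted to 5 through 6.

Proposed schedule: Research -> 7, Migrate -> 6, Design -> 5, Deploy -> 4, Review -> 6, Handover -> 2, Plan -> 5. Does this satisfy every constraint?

Yes

Review has to finish before Research starts — holds.
Plan must come after Deploy — holds.
Plan is only available from 3 onward — holds.
Deploy can only go in 3 to 5 — holds.
Review must come after Design — holds.
At most 2 tasks may share a slot — holds.
Handover has to finish before Migrate starts — holds.
Handover must fall between 2 and 5 — holds.
Research can't be earlier than 2 — holds.
Design is restricted to 5 through 6 — holds.
Deploy has to finish before Migrate starts — holds.
Review can't be earlier than 2 — holds.
Migrate can't be earlier than 2 — holds.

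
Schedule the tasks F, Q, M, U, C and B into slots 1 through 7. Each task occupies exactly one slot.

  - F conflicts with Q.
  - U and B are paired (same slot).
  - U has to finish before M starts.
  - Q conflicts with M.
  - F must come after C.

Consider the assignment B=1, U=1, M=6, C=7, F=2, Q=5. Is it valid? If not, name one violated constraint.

Invalid. F must come after C.

U has to finish before M starts — holds.
U and B are paired (same slot) — holds.
F must come after C — violated.
Q conflicts with M — holds.
F conflicts with Q — holds.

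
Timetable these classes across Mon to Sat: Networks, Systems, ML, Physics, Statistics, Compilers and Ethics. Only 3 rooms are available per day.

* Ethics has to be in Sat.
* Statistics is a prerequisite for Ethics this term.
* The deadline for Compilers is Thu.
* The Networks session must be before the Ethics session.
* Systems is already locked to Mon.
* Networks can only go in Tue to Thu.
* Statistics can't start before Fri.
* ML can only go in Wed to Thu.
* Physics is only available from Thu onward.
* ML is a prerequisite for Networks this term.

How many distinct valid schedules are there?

12

Splitting on Physics: it can be Thu (4), Fri (4), Sat (4). Listing each branch's schedules as (Networks, Systems, ML, Statistics, Compilers, Ethics):
Physics=Thu: (Thu,Mon,Wed,Fri,Mon,Sat) (Thu,Mon,Wed,Fri,Tue,Sat) (Thu,Mon,Wed,Fri,Wed,Sat) (Thu,Mon,Wed,Fri,Thu,Sat) — 4.
Physics=Fri: (Thu,Mon,Wed,Fri,Mon,Sat) (Thu,Mon,Wed,Fri,Tue,Sat) (Thu,Mon,Wed,Fri,Wed,Sat) (Thu,Mon,Wed,Fri,Thu,Sat) — 4.
Physics=Sat: (Thu,Mon,Wed,Fri,Mon,Sat) (Thu,Mon,Wed,Fri,Tue,Sat) (Thu,Mon,Wed,Fri,Wed,Sat) (Thu,Mon,Wed,Fri,Thu,Sat) — 4.
Summing: 4 + 4 + 4 = 12.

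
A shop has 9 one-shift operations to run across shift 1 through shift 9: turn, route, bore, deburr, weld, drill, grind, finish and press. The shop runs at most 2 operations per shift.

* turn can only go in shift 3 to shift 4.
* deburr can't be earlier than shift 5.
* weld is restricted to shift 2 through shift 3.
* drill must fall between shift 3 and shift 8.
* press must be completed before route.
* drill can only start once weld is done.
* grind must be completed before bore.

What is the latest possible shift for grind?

Downstream work caps grind at shift 8.
grind at shift 8 is achievable: drill -> shift 3; route -> shift 2; deburr -> shift 5; press -> shift 1; weld -> shift 2; grind -> shift 8; turn -> shift 3; bore -> shift 9; finish -> shift 1.

shift 8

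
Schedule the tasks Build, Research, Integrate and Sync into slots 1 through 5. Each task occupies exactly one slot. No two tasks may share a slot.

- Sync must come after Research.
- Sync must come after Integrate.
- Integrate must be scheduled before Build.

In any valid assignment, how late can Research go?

Downstream work caps Research at 4.
Research at 4 is achievable: Integrate in 1, Research in 4, Sync in 5, Build in 2.

4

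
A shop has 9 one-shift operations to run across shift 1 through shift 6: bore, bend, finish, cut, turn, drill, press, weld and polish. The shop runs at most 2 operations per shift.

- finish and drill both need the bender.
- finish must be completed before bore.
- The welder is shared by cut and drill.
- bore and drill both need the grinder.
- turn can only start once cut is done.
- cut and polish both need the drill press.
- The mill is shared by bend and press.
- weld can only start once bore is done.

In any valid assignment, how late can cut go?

Downstream work caps cut at shift 5.
cut at shift 5 is achievable: finish=shift 1, drill=shift 3, weld=shift 3, cut=shift 5, bore=shift 2, turn=shift 6, press=shift 2, bend=shift 1, polish=shift 4.

shift 5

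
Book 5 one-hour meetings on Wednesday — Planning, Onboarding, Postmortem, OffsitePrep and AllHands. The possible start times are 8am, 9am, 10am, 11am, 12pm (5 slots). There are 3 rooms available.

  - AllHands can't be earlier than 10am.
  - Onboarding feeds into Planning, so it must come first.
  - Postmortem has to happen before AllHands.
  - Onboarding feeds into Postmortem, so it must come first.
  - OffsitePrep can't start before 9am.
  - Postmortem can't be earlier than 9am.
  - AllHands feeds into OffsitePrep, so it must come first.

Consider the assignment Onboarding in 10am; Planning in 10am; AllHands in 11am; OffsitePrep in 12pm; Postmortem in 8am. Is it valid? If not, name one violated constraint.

Onboarding feeds into Postmortem, so it must come first — violated.
OffsitePrep can't start before 9am — holds.
AllHands feeds into OffsitePrep, so it must come first — holds.
There are 3 rooms available — holds.
Postmortem has to happen before AllHands — holds.
AllHands can't be earlier than 10am — holds.
Onboarding feeds into Planning, so it must come first — violated.
Postmortem can't be earlier than 9am — violated.

No. Onboarding feeds into Postmortem, so it must come first is not satisfied.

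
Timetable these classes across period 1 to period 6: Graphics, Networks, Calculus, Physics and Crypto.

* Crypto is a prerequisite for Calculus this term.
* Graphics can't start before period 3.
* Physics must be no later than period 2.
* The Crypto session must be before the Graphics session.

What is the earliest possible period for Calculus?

Precedence pushes Calculus to at least period 2.
Calculus at period 2 is achievable: Physics -> period 1, Crypto -> period 1, Graphics -> period 3, Networks -> period 1, Calculus -> period 2.

period 2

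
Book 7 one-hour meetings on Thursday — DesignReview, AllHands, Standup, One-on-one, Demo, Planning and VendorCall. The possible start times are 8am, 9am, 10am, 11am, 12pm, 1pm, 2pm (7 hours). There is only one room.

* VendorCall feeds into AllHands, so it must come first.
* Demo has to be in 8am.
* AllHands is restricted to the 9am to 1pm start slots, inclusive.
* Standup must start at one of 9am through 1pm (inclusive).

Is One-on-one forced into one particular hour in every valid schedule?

One-on-one can be 9am (e.g. Standup in 12pm, AllHands in 11am, Planning in 2pm, Demo in 8am, One-on-one in 9am, VendorCall in 10am, DesignReview in 1pm) or 10am (e.g. AllHands -> 11am, DesignReview -> 1pm, Demo -> 8am, Standup -> 12pm, One-on-one -> 10am, VendorCall -> 9am, Planning -> 2pm).

No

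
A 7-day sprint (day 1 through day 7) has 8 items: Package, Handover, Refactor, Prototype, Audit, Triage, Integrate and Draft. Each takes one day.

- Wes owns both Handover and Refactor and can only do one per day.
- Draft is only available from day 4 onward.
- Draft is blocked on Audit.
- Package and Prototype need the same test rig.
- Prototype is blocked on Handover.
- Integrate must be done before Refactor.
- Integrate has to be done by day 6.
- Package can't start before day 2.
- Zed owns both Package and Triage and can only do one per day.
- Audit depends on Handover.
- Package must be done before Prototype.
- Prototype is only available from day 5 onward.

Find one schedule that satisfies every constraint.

Refactor=day 2; Handover=day 1; Package=day 2; Triage=day 1; Prototype=day 5; Audit=day 2; Draft=day 4; Integrate=day 1

Checking: Audit(day 2) before Draft(day 4); Handover(day 1) before Prototype(day 5); Package(day 2) before Prototype(day 5); Handover(day 1) before Audit(day 2); Integrate(day 1) before Refactor(day 2); Package(day 2) != Prototype(day 5); Package(day 2) != Triage(day 1); Handover(day 1) != Refactor(day 2); Prototype=day 5 in [day 5,day 7]; Package=day 2 in [day 2,day 7]; Integrate=day 1 in [day 1,day 6]; Draft=day 4 in [day 4,day 7].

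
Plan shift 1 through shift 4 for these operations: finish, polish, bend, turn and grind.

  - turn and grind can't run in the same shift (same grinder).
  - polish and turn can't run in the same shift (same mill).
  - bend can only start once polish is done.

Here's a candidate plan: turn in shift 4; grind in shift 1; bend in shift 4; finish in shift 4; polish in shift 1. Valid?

polish and turn can't run in the same shift (same mill) — holds.
bend can only start once polish is done — holds.
turn and grind can't run in the same shift (same grinder) — holds.

Yes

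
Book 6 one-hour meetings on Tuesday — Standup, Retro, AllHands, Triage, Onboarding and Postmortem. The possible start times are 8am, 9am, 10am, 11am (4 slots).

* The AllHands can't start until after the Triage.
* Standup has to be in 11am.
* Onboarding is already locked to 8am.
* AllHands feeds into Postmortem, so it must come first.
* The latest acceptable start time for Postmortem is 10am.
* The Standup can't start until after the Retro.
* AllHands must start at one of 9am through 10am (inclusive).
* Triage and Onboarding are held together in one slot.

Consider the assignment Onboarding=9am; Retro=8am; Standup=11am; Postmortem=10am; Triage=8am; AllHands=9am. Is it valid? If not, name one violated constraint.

AllHands feeds into Postmortem, so it must come first — holds.
The Standup can't start until after the Retro — holds.
AllHands must start at one of 9am through 10am (inclusive) — holds.
Standup has to be in 11am — holds.
Onboarding is already locked to 8am — violated.
The latest acceptable start time for Postmortem is 10am — holds.
Triage and Onboarding are held together in one slot — violated.
The AllHands can't start until after the Triage — holds.

No — it violates: Onboarding is already locked to 8am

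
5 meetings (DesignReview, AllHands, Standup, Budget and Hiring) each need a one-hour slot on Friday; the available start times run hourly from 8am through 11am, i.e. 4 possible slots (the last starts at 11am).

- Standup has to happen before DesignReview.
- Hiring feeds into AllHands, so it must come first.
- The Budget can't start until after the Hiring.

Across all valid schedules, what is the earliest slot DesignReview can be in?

Precedence pushes DesignReview to at least 9am.
DesignReview at 9am is achievable: DesignReview in 9am, Budget in 9am, AllHands in 9am, Hiring in 8am, Standup in 8am.

9am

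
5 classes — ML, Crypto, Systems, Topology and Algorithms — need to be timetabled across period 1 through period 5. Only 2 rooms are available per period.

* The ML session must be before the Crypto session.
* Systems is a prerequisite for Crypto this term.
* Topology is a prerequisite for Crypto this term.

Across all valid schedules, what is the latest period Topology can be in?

Downstream work caps Topology at period 4.
Topology at period 4 is achievable: Topology -> period 4; ML -> period 1; Crypto -> period 5; Systems -> period 1; Algorithms -> period 2.

period 4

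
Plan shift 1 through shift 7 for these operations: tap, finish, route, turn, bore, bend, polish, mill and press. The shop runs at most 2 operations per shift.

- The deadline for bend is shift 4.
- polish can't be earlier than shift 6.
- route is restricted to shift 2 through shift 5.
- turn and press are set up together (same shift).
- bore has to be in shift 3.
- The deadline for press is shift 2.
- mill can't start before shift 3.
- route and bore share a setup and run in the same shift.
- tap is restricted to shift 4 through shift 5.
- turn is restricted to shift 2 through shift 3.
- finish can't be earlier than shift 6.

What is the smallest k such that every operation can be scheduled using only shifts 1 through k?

6

With at most 2 per shift and 9 operations, at least 5 shifts are needed.
finish can't be placed before shift 6, so the schedule must run through at least shift 6.
6 works (last occupied shift: shift 6): for example press in shift 2, route in shift 3, tap in shift 4, polish in shift 6, finish in shift 6, mill in shift 4, bend in shift 1, bore in shift 3, turn in shift 2.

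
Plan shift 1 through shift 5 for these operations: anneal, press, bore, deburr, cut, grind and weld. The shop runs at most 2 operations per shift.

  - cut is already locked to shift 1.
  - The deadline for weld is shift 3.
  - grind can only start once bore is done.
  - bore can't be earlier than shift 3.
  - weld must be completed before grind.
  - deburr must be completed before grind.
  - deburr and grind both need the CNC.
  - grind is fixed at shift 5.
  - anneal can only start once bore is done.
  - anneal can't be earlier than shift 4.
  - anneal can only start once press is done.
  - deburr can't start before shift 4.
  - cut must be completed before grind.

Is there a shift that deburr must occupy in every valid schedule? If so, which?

shift 4

deburr's window is shift 4–shift 5.
grind is fixed at shift 5, and deburr can't share a shift with grind.
So deburr must be shift 4.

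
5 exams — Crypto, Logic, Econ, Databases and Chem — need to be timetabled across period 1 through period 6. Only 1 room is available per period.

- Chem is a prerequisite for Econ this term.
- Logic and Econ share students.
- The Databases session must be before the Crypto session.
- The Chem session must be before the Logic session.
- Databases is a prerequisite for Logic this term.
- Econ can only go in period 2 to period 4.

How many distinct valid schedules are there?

Splitting on Crypto: it can be period 2 (2), period 3 (4), period 4 (6), period 5 (17), period 6 (17). Listing each branch's schedules as (Logic, Econ, Databases, Chem) by period number:
Crypto=period 2: (5,4,1,3) (6,4,1,3) — 2.
Crypto=period 3: (5,4,1,2) (5,4,2,1) (6,4,1,2) (6,4,2,1) — 4.
Crypto=period 4: (5,2,3,1) (5,3,1,2) (5,3,2,1) (6,2,3,1) (6,3,1,2) (6,3,2,1) — 6.
Crypto=period 5: (3,4,1,2) (3,4,2,1) (4,2,3,1) (4,3,1,2) (4,3,2,1) (6,2,3,1) (6,2,4,1) (6,3,1,2) (6,3,2,1) (6,3,4,1) (6,3,4,2) (6,4,1,2) (6,4,1,3) (6,4,2,1) (6,4,2,3) (6,4,3,1) (6,4,3,2) — 17.
Crypto=period 6: (3,4,1,2) (3,4,2,1) (4,2,3,1) (4,3,1,2) (4,3,2,1) (5,2,3,1) (5,2,4,1) (5,3,1,2) (5,3,2,1) (5,3,4,1) (5,3,4,2) (5,4,1,2) (5,4,1,3) (5,4,2,1) (5,4,2,3) (5,4,3,1) (5,4,3,2) — 17.
Summing: 2 + 4 + 6 + 17 + 17 = 46.

46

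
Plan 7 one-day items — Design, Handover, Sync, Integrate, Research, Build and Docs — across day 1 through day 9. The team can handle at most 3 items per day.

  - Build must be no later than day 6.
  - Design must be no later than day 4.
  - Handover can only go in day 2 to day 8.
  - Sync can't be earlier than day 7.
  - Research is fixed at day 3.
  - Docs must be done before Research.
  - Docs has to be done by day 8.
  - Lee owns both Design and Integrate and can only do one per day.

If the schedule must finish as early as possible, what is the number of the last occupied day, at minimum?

The precedence chain requires at least 2 distinct days.
With at most 3 per day and 7 work items, at least 3 days are needed.
Sync can't be placed before day 7, so the schedule must run through at least day 7.
7 works (last occupied day: day 7): for example Design=day 1; Build=day 1; Research=day 3; Docs=day 1; Sync=day 7; Handover=day 2; Integrate=day 2.

7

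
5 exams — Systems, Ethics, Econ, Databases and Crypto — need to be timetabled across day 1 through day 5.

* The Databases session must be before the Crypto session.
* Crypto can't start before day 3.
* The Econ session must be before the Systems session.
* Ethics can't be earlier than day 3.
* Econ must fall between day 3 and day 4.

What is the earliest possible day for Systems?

Precedence pushes Systems to at least day 4.
Systems at day 4 is achievable: Databases -> day 1, Crypto -> day 3, Econ -> day 3, Ethics -> day 3, Systems -> day 4.

day 4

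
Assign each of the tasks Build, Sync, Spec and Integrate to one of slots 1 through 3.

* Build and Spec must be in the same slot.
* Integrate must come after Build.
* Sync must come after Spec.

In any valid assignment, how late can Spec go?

Downstream work caps Spec at 2.
Spec at 2 is achievable: Spec=2; Sync=3; Integrate=3; Build=2.

2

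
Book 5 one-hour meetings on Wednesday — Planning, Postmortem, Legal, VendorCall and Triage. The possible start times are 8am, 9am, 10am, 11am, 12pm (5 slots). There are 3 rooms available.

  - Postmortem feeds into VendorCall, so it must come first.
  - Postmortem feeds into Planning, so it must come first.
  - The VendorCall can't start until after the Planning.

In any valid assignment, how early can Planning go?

9am

Precedence pushes Planning to at least 9am; downstream work caps Planning at 11am.
Planning at 9am is achievable: VendorCall=10am, Triage=8am, Planning=9am, Postmortem=8am, Legal=8am.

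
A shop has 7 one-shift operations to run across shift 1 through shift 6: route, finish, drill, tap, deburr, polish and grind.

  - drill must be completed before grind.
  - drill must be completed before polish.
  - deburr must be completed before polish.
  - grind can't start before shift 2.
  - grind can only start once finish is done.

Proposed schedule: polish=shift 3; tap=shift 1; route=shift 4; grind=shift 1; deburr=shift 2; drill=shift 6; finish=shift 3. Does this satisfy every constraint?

drill must be completed before grind — violated.
deburr must be completed before polish — holds.
drill must be completed before polish — violated.
grind can only start once finish is done — violated.
grind can't start before shift 2 — violated.

Invalid. drill must be completed before grind.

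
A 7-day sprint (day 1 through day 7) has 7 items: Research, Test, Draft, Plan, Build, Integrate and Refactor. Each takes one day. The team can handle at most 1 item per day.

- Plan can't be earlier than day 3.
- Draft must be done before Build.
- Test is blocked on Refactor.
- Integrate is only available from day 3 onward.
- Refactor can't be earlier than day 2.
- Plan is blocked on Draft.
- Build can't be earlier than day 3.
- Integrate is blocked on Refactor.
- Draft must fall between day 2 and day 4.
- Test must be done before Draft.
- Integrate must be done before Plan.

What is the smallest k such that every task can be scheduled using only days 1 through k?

7

The precedence chain requires at least 4 distinct days.
With at most 1 per day and 7 tasks, at least 7 days are needed.
Propagating the time windows through the other constraints, Plan can't land before day 5, so the schedule must run through at least day 5.
7 works (last occupied day: day 7): for example Refactor in day 2; Draft in day 4; Plan in day 6; Test in day 3; Integrate in day 5; Research in day 1; Build in day 7.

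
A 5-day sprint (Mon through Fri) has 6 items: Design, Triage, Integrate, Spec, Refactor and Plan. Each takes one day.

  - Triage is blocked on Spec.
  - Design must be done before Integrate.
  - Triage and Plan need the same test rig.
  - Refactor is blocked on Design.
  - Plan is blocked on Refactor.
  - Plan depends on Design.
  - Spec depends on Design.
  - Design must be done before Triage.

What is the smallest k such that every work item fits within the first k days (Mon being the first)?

4 days

The precedence chain requires at least 3 distinct days.
Could 3 days be enough, i.e. nothing placed later than Wed? No: Integrate must come after Design (at Mon or later) → {Tue, Wed}; Design must come before Integrate (at Wed or earlier) → {Mon, Tue}; Plan must come after Refactor (at Mon or later) → {Tue, Wed}; Refactor must come before Plan (at Wed or earlier) → {Mon, Tue}; Triage must come after Spec (at Mon or later) → {Tue, Wed}; Spec must come before Triage (at Wed or earlier) → {Mon, Tue}; Refactor must come after Design (at Mon or later) → {Tue}; Design must come before Refactor (at Tue or earlier) → {Mon}; Spec must come after Design (at Mon or later) → {Tue}; Plan must come after Refactor (at Tue or later) → {Wed}; Triage must come after Spec (at Tue or later) → {Wed}; Plan can't share with Triage (Wed) → nothing is left.
So 3 days is not enough.
4 works (last occupied day: Thu): for example Integrate -> Tue; Refactor -> Tue; Design -> Mon; Spec -> Tue; Plan -> Thu; Triage -> Wed.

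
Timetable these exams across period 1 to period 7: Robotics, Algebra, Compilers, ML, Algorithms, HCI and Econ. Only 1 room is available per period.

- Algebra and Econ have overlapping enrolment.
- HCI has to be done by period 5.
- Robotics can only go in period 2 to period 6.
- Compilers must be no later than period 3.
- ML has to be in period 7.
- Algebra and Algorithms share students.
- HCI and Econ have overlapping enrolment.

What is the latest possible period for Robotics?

Robotics is available from period 2; Robotics's own window allows nothing later than period 6.
Robotics at period 6 is achievable: ML in period 7; Algorithms in period 4; HCI in period 2; Algebra in period 3; Compilers in period 1; Robotics in period 6; Econ in period 5.

period 6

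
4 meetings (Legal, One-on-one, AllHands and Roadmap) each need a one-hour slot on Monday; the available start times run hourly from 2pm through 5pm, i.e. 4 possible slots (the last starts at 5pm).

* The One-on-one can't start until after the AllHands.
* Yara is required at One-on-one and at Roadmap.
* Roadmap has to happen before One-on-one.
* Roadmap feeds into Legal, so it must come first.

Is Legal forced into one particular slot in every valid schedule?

Legal can be 3pm (e.g. Legal -> 3pm; AllHands -> 2pm; Roadmap -> 2pm; One-on-one -> 3pm) or 4pm (e.g. Roadmap -> 2pm; AllHands -> 2pm; One-on-one -> 3pm; Legal -> 4pm).

No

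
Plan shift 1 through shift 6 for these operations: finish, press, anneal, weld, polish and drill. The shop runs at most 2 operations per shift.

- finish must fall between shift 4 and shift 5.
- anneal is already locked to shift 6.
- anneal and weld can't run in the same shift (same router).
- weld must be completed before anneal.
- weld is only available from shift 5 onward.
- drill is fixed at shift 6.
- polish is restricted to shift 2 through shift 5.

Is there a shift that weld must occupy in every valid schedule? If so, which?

weld's window is shift 5–shift 6.
anneal is fixed at shift 6, and weld can't share a shift with anneal.
So weld must be shift 5.

shift 5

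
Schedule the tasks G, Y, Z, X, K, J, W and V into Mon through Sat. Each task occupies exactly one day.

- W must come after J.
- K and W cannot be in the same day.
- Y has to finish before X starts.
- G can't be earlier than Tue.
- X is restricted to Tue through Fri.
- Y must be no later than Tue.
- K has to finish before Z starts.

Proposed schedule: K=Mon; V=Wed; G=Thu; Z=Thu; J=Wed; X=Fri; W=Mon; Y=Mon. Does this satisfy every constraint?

K has to finish before Z starts — holds.
K and W cannot be in the same day — violated.
Y has to finish before X starts — holds.
Y must be no later than Tue — holds.
G can't be earlier than Tue — holds.
W must come after J — violated.
X is restricted to Tue through Fri — holds.

No. K and W cannot be in the same day is not satisfied.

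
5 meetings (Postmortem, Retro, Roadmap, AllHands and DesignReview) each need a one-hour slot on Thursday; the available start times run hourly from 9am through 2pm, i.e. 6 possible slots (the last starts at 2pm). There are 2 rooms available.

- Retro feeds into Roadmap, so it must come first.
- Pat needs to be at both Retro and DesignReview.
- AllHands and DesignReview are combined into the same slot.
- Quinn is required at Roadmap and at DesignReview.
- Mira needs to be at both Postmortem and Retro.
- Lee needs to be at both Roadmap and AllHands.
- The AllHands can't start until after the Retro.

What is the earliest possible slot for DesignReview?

10am

DesignReview must be in the same slot as AllHands, which can't be before 10am, so DesignReview is at least 10am.
DesignReview at 10am is achievable: AllHands=10am; DesignReview=10am; Roadmap=11am; Postmortem=11am; Retro=9am.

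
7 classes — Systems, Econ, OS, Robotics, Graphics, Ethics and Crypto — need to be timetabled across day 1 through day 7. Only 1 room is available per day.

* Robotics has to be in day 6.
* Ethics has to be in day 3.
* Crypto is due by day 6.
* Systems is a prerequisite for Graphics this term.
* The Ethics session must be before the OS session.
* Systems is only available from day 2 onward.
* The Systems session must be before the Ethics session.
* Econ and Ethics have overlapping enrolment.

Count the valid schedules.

10

Splitting on Econ: it can be day 1 (4), day 4 (2), day 5 (2), day 7 (2). Listing each branch's schedules as (Systems, OS, Robotics, Graphics, Ethics, Crypto) by day number:
Econ=day 1: (2,4,6,7,3,5) (2,5,6,7,3,4) (2,7,6,4,3,5) (2,7,6,5,3,4) — 4.
Econ=day 4: (2,5,6,7,3,1) (2,7,6,5,3,1) — 2.
Econ=day 5: (2,4,6,7,3,1) (2,7,6,4,3,1) — 2.
Econ=day 7: (2,4,6,5,3,1) (2,5,6,4,3,1) — 2.
Summing: 4 + 2 + 2 + 2 = 10.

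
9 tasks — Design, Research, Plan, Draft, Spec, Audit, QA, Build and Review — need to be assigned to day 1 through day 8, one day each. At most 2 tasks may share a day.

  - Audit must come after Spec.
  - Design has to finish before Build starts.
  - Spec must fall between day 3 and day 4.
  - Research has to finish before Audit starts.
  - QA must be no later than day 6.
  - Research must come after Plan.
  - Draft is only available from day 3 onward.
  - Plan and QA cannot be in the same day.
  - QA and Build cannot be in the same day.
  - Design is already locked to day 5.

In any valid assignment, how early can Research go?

Precedence pushes Research to at least day 2; downstream work caps Research at day 7.
Research at day 2 is achievable: Audit in day 4, Build in day 6, Spec in day 3, Draft in day 3, Review in day 1, Research in day 2, Plan in day 1, Design in day 5, QA in day 2.

day 2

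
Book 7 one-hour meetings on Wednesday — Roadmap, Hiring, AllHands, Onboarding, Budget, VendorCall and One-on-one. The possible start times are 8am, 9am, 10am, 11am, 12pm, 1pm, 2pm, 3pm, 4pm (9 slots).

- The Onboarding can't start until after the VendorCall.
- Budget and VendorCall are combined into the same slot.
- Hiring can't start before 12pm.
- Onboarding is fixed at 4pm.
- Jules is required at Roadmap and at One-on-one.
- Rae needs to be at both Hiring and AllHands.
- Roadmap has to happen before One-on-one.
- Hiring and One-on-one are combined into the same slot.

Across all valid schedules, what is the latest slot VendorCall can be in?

Downstream work caps VendorCall at 3pm.
VendorCall at 3pm is achievable: AllHands=8am, One-on-one=12pm, Roadmap=8am, VendorCall=3pm, Onboarding=4pm, Budget=3pm, Hiring=12pm.

3pm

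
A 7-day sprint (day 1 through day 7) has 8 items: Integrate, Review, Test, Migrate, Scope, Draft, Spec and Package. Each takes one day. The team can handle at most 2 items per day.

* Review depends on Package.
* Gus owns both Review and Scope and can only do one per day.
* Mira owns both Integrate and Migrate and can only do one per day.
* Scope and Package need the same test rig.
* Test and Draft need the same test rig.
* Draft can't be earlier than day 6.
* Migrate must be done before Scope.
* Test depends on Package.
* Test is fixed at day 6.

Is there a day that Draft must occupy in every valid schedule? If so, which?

day 7

Draft's window is day 6–day 7.
Test is fixed at day 6, and Draft can't share a day with Test.
So Draft must be day 7.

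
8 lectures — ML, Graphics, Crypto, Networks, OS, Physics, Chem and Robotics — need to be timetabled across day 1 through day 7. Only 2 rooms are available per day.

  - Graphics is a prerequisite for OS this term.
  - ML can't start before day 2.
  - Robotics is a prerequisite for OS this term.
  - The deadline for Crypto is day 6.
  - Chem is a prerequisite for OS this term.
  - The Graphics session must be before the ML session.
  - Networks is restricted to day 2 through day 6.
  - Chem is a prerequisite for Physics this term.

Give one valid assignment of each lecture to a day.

OS in day 4, Robotics in day 3, Graphics in day 1, ML in day 2, Networks in day 2, Physics in day 4, Chem in day 3, Crypto in day 1

Checking: Graphics(day 1) before OS(day 4); Chem(day 3) before Physics(day 4); Chem(day 3) before OS(day 4); Graphics(day 1) before ML(day 2); Robotics(day 3) before OS(day 4); Networks=day 2 in [day 2,day 6]; Crypto=day 1 in [day 1,day 6]; ML=day 2 in [day 2,day 7]; max 2 per day (cap 2).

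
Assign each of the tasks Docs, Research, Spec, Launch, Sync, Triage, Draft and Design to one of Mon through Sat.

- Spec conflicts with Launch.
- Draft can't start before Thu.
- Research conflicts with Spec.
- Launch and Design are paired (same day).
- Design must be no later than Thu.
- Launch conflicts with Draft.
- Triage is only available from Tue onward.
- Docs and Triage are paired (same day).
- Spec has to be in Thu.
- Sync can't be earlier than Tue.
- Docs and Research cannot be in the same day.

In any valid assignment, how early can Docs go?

Docs must be in the same day as Triage, which can't be before Tue, so Docs is at least Tue.
Docs at Tue is achievable: Draft in Thu; Launch in Mon; Design in Mon; Sync in Tue; Docs in Tue; Research in Mon; Triage in Tue; Spec in Thu.

Tue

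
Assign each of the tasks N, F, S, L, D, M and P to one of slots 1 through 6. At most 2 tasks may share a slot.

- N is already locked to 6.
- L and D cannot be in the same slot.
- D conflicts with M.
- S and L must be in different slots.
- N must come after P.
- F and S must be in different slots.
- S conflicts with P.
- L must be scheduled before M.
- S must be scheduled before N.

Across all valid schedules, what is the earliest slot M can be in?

Precedence pushes M to at least 2.
M at 2 is achievable: P -> 1; L -> 1; D -> 3; F -> 3; M -> 2; N -> 6; S -> 2.

2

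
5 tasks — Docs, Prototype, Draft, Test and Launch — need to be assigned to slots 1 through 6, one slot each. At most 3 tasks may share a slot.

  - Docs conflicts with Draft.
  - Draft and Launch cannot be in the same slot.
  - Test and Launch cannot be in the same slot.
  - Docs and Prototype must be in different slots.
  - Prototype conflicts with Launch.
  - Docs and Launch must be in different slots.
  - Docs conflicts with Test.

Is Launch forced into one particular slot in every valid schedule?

Launch can be 1 (e.g. Launch=1; Draft=3; Test=3; Prototype=3; Docs=2) or 2 (e.g. Prototype -> 3; Launch -> 2; Test -> 3; Docs -> 1; Draft -> 3).

No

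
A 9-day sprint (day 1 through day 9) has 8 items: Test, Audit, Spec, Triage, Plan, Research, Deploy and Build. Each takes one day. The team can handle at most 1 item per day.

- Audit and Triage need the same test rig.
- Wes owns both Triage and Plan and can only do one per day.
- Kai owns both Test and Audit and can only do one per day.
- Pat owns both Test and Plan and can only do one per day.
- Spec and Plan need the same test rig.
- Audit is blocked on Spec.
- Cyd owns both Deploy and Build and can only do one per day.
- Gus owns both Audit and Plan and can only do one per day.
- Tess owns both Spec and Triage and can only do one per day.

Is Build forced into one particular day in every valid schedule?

Build can be day 1 (e.g. Spec=day 2; Build=day 1; Plan=day 6; Audit=day 3; Research=day 7; Deploy=day 8; Triage=day 5; Test=day 4) or day 2 (e.g. Deploy in day 8, Audit in day 3, Plan in day 6, Build in day 2, Triage in day 5, Spec in day 1, Research in day 7, Test in day 4).

No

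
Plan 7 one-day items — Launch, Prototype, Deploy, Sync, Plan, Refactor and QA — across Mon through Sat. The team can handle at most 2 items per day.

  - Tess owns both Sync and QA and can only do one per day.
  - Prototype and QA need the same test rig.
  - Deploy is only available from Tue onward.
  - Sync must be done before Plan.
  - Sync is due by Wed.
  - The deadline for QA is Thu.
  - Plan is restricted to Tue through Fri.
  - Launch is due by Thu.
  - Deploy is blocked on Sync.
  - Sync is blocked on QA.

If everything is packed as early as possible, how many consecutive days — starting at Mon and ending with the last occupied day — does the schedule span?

The precedence chain requires at least 3 distinct days.
With at most 2 per day and 7 tasks, at least 4 days are needed.
4 works (last occupied day: Thu): for example Sync -> Tue; Deploy -> Wed; QA -> Mon; Prototype -> Tue; Refactor -> Thu; Plan -> Wed; Launch -> Mon.

4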